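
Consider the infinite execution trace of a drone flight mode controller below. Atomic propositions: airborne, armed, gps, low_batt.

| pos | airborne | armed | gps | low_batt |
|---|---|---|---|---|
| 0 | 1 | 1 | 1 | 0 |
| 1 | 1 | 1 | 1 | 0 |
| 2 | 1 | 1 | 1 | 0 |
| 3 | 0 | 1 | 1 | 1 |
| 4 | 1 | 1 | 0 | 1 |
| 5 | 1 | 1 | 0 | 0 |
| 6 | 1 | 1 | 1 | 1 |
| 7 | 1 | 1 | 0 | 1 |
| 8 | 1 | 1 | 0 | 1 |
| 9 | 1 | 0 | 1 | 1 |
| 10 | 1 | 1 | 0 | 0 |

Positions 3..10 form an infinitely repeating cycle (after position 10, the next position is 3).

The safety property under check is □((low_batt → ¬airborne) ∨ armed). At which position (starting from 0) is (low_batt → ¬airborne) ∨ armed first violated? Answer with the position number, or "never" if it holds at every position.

Check (low_batt → ¬airborne) ∨ armed at each position in order: 0 ✓, 1 ✓, 2 ✓, 3 ✓, 4 ✓, 5 ✓, 6 ✓, 7 ✓, 8 ✓.
At position 9 the labels are {airborne, gps, low_batt}, so (low_batt → ¬airborne) ∨ armed is false there. This is the first violation.

9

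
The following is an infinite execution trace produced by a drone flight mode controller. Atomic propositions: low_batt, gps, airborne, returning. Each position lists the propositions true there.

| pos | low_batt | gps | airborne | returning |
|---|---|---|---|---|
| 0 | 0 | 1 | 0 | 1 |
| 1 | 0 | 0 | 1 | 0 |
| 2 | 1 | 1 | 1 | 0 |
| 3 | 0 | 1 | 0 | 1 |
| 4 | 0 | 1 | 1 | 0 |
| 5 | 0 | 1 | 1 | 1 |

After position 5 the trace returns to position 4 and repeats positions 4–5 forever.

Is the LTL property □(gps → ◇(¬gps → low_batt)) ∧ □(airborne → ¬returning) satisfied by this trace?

Violated

gps → ◇(¬gps → low_batt) holds at every position 0..5, and those are all positions ever visited, so □(gps → ◇(¬gps → low_batt)) holds.
Positions where gps holds: 0, 2, 3, 4, 5.
Check ◇(¬gps → low_batt) at each: 0→ok, 2→ok, 3→ok, 4→ok, 5→ok.
airborne → ¬returning must hold at every position from 0 onward. It fails at position 5, so □(airborne → ¬returning) is false.
Positions where airborne holds: 1, 2, 4, 5.
Check ¬returning at each: 1→ok, 2→ok, 4→ok, 5→fails.
At position 0: □(gps → ◇(¬gps → low_batt)) is true; □(airborne → ¬returning) is false; so □(gps → ◇(¬gps → low_batt)) ∧ □(airborne → ¬returning) is false.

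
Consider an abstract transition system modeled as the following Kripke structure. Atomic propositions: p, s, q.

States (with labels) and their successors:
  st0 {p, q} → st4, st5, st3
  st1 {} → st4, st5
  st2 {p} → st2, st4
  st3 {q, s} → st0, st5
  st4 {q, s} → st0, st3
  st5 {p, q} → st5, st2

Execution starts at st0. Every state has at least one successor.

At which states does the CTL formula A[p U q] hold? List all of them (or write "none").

States satisfying p: {st0, st2, st5}.
States satisfying q: {st0, st3, st4, st5}.
States satisfying A[p U q]: {st0, st3, st4, st5}.

{st0, st3, st4, st5}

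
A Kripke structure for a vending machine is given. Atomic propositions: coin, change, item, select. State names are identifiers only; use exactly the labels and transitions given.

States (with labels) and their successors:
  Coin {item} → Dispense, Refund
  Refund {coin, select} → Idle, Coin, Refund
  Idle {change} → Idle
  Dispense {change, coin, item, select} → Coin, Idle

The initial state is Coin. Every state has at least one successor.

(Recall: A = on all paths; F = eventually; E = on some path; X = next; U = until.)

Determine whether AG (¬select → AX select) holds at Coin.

No

States satisfying ¬select → AX select: {Coin, Refund, Dispense}.
States satisfying AG (¬select → AX select): ∅.
Idle is reachable from Coin and violates ¬select → AX select, so AG fails at Coin.
Coin ∉ Sat(AG (¬select → AX select)).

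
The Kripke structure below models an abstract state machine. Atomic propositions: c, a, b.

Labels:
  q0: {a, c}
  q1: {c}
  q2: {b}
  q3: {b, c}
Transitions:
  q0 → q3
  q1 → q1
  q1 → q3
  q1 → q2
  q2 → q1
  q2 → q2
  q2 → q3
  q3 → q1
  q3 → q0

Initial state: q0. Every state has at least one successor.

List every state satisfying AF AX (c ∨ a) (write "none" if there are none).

States satisfying AX (c ∨ a): {q0, q3}.
States satisfying AF AX (c ∨ a): {q0, q3}.

{q0, q3}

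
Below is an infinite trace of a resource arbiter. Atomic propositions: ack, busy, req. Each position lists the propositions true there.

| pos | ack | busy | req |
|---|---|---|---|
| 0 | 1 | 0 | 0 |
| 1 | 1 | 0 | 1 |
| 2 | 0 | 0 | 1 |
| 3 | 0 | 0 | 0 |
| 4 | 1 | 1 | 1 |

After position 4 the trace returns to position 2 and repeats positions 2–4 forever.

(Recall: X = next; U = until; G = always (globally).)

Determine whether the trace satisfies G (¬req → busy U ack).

Violated

¬req → busy U ack must hold at every position from 0 onward. It fails at position 3, so G (¬req → busy U ack) is false.
Positions where ¬req holds: 0, 3.
Check busy U ack at each: 0→ok, 3→fails.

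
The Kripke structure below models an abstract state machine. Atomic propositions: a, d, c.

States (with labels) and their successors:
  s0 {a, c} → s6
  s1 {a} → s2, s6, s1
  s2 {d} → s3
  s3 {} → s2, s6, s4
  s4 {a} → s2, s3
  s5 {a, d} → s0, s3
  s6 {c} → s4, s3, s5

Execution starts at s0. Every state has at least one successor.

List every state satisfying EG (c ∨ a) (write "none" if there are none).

States satisfying c ∨ a: {s0, s1, s4, s5, s6}.
States satisfying EG (c ∨ a): {s0, s1, s5, s6}.

{s0, s1, s5, s6}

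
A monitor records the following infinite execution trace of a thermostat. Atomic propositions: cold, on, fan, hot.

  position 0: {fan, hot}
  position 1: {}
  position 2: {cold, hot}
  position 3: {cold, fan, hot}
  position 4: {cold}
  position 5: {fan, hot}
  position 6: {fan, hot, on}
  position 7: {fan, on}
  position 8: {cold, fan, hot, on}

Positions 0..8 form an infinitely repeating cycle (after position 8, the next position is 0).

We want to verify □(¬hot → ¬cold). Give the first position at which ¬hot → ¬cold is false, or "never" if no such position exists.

4

Check ¬hot → ¬cold at each position in order: 0 ✓, 1 ✓, 2 ✓, 3 ✓.
At position 4 the labels are {cold}, so ¬hot → ¬cold is false there. This is the first violation.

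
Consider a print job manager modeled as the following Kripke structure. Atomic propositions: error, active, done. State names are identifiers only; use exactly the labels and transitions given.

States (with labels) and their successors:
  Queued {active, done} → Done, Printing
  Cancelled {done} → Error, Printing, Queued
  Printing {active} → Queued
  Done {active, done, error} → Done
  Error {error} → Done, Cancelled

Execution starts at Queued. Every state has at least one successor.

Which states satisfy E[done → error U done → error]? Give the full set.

{Printing, Done, Error}

States satisfying done → error: {Printing, Done, Error}.
States satisfying E[done → error U done → error]: {Printing, Done, Error}.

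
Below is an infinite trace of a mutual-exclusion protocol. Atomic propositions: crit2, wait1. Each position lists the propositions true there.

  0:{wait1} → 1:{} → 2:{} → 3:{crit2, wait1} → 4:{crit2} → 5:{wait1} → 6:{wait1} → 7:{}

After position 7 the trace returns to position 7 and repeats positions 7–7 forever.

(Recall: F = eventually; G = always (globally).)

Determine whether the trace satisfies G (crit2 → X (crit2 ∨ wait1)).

Holds

crit2 → X (crit2 ∨ wait1) holds at every position 0..7, and those are all positions ever visited, so G (crit2 → X (crit2 ∨ wait1)) holds.
Positions where crit2 holds: 3, 4.
Check X (crit2 ∨ wait1) at each: 3→ok, 4→ok.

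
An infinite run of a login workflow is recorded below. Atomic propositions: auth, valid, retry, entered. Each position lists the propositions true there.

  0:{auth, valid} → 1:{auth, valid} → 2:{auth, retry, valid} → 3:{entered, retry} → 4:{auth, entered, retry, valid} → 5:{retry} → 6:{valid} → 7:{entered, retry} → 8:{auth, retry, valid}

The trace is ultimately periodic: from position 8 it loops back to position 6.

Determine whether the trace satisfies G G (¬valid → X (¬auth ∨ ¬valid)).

G (¬valid → X (¬auth ∨ ¬valid)) must hold at every position from 0 onward. It fails at position 0, so G G (¬valid → X (¬auth ∨ ¬valid)) is false.

Violated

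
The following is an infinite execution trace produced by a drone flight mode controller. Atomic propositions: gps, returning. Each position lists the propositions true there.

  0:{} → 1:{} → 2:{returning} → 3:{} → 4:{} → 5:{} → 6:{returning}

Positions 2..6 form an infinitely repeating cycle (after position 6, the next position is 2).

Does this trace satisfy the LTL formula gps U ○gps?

Walking from position 0: at position 0, ○gps has not yet held and gps fails, so gps U ○gps is false.

Does not hold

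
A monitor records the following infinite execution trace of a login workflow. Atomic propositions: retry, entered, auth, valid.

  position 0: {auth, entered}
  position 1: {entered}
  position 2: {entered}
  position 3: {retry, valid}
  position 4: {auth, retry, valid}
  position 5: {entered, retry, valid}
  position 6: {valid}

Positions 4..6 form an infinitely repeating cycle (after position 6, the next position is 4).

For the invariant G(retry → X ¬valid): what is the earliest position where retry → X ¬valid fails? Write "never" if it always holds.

Check retry → X ¬valid at each position in order: 0 ✓, 1 ✓, 2 ✓.
At position 3 the labels are {retry, valid} and the next position 4 has {auth, retry, valid}, so retry → X ¬valid is false there. This is the first violation.

3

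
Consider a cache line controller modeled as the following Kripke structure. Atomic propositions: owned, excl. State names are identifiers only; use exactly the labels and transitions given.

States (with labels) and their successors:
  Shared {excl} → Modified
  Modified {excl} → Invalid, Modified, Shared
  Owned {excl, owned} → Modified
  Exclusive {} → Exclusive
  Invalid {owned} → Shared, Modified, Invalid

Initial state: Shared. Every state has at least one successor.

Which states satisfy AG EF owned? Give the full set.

{Shared, Modified, Owned, Invalid}

States satisfying EF owned: {Shared, Modified, Owned, Invalid}.
States satisfying AG EF owned: {Shared, Modified, Owned, Invalid}.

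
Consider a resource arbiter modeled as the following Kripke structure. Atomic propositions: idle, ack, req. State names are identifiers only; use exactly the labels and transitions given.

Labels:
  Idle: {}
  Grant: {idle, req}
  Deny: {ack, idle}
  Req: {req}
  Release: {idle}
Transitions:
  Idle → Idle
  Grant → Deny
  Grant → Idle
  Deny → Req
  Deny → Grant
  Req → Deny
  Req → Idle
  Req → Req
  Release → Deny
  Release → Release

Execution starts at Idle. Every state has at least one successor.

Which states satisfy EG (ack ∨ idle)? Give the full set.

States satisfying ack ∨ idle: {Grant, Deny, Release}.
States satisfying EG (ack ∨ idle): {Grant, Deny, Release}.

{Grant, Deny, Release}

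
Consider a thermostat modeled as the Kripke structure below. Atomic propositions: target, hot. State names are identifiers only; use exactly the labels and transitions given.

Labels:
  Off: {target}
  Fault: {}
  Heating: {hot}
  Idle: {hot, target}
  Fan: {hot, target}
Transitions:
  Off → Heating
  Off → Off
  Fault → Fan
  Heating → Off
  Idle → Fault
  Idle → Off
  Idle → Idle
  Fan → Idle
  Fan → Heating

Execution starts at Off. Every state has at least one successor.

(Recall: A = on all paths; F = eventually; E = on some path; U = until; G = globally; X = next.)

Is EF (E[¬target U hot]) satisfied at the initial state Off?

States satisfying E[¬target U hot]: {Fault, Heating, Idle, Fan}.
States satisfying EF (E[¬target U hot]): {Off, Fault, Heating, Idle, Fan}.
Some path from Off reaches a state where E[¬target U hot] holds.
Off ∈ Sat(EF (E[¬target U hot])).

Yes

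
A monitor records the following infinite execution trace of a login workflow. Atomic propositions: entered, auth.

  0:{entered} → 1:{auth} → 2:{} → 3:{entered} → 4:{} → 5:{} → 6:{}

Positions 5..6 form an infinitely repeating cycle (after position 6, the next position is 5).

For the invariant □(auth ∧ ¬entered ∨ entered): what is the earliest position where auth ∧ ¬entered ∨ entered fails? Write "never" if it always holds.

Check auth ∧ ¬entered ∨ entered at each position in order: 0 ✓, 1 ✓.
At position 2 the labels are {}, so auth ∧ ¬entered ∨ entered is false there. This is the first violation.

2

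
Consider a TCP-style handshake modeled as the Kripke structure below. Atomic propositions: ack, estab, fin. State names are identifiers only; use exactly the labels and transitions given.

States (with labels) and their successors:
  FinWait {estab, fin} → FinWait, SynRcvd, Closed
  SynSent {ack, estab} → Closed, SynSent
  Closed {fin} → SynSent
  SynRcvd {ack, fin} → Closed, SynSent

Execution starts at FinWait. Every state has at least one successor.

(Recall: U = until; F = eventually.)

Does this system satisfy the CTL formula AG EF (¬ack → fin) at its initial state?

Satisfied

States satisfying EF (¬ack → fin): {FinWait, SynSent, Closed, SynRcvd}.
States satisfying AG EF (¬ack → fin): {FinWait, SynSent, Closed, SynRcvd}.
Every state reachable from FinWait satisfies EF (¬ack → fin).
FinWait ∈ Sat(AG EF (¬ack → fin)).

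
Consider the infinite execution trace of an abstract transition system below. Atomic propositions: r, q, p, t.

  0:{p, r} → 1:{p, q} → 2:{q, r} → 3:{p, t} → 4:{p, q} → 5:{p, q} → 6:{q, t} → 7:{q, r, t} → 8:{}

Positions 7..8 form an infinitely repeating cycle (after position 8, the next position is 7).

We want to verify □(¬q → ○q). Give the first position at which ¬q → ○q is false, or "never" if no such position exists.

¬q → ○q holds at every position 0..8, and those are all the positions the trace ever visits, so the invariant □(¬q → ○q) is never violated.

never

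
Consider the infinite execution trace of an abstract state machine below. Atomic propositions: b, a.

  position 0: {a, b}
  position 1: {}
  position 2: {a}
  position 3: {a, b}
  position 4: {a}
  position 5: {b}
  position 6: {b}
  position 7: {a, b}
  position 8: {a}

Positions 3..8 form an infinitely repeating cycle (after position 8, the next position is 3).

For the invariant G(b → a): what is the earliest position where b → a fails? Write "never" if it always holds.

Check b → a at each position in order: 0 ✓, 1 ✓, 2 ✓, 3 ✓, 4 ✓.
At position 5 the labels are {b}, so b → a is false there. This is the first violation.

5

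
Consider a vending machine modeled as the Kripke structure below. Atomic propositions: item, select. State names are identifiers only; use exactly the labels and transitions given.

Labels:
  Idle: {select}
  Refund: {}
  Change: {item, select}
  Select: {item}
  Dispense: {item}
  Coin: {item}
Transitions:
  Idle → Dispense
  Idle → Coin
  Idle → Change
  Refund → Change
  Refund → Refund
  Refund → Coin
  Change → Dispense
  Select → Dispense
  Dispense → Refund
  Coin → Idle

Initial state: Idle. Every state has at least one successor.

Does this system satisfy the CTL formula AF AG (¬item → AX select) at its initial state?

Violated

States satisfying AG (¬item → AX select): ∅.
States satisfying AF AG (¬item → AX select): ∅.
There is a path from Idle along which AG (¬item → AX select) never holds.
Idle ∉ Sat(AF AG (¬item → AX select)).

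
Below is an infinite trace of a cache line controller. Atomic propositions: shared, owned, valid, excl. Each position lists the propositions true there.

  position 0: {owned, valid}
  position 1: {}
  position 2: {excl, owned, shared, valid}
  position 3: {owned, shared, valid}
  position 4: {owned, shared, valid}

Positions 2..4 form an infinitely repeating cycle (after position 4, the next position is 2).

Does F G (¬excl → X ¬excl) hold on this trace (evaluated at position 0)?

Violated

G (¬excl → X ¬excl) is false at every position 0..4, so it never becomes true and F G (¬excl → X ¬excl) fails.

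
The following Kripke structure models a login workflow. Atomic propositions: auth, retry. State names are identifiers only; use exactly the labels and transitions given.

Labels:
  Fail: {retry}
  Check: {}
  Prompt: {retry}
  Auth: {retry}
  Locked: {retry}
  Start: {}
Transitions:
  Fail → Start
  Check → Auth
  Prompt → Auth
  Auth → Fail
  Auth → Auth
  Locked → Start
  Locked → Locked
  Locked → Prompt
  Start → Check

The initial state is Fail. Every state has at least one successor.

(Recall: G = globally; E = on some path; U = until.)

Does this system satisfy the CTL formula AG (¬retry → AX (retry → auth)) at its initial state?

Violated

States satisfying ¬retry → AX (retry → auth): {Fail, Prompt, Auth, Locked, Start}.
States satisfying AG (¬retry → AX (retry → auth)): ∅.
Check is reachable from Fail and violates ¬retry → AX (retry → auth), so AG fails at Fail.
Fail ∉ Sat(AG (¬retry → AX (retry → auth))).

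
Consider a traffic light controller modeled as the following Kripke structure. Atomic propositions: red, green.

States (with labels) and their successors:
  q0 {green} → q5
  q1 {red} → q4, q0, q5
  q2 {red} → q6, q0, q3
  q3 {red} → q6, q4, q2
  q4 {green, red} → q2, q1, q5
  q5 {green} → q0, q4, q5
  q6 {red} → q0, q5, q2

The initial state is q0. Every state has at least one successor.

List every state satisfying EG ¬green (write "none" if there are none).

{q2, q3, q6}

States satisfying ¬green: {q1, q2, q3, q6}.
States satisfying EG ¬green: {q2, q3, q6}.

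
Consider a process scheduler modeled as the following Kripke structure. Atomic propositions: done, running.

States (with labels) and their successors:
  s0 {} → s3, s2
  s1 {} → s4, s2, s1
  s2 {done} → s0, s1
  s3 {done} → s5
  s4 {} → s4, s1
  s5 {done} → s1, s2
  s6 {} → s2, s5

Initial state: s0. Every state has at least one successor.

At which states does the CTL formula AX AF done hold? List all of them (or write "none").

{s0, s3, s6}

States satisfying AF done: {s0, s2, s3, s5, s6}.
States satisfying AX AF done: {s0, s3, s6}.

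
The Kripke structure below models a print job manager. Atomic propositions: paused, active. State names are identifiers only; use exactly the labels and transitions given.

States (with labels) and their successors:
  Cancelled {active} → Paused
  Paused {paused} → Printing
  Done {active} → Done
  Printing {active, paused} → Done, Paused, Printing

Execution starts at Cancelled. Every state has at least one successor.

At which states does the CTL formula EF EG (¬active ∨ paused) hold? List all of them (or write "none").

{Cancelled, Paused, Printing}

States satisfying EG (¬active ∨ paused): {Paused, Printing}.
States satisfying EF EG (¬active ∨ paused): {Cancelled, Paused, Printing}.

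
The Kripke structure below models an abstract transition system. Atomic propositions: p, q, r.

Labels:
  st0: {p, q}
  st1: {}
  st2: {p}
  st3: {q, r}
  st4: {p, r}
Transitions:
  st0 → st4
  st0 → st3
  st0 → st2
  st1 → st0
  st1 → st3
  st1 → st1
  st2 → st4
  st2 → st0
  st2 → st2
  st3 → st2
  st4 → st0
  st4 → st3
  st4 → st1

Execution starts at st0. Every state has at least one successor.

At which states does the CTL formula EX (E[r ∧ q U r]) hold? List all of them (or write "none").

States satisfying E[r ∧ q U r]: {st3, st4}.
States satisfying EX (E[r ∧ q U r]): {st0, st1, st2, st4}.

{st0, st1, st2, st4}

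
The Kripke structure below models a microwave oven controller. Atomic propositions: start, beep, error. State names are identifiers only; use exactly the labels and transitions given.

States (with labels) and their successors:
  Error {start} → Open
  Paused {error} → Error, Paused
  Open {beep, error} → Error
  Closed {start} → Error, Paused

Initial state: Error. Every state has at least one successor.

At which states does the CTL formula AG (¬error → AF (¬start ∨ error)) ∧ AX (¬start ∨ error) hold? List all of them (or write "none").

States satisfying ¬error → AF (¬start ∨ error): {Error, Paused, Open, Closed}.
States satisfying AG (¬error → AF (¬start ∨ error)): {Error, Paused, Open, Closed}.
States satisfying ¬start ∨ error: {Paused, Open}.
States satisfying AX (¬start ∨ error): {Error}.
States satisfying AG (¬error → AF (¬start ∨ error)) ∧ AX (¬start ∨ error): {Error}.

{Error}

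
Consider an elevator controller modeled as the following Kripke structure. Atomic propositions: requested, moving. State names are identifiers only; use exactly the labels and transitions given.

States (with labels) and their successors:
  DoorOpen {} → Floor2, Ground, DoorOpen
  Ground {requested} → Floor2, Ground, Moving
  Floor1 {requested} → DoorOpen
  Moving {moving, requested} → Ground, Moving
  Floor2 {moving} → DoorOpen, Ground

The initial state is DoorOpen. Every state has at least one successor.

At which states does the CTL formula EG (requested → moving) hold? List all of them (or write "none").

{DoorOpen, Moving, Floor2}

States satisfying requested → moving: {DoorOpen, Moving, Floor2}.
States satisfying EG (requested → moving): {DoorOpen, Moving, Floor2}.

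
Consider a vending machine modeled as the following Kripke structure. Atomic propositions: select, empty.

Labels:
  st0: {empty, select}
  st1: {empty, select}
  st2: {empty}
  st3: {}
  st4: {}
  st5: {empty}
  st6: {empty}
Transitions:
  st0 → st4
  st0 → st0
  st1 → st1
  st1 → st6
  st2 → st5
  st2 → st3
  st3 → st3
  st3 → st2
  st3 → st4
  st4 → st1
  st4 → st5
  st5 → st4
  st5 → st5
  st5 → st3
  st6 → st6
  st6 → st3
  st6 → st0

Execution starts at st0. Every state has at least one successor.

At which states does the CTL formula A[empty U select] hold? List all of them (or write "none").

States satisfying empty: {st0, st1, st2, st5, st6}.
States satisfying select: {st0, st1}.
States satisfying A[empty U select]: {st0, st1}.

{st0, st1}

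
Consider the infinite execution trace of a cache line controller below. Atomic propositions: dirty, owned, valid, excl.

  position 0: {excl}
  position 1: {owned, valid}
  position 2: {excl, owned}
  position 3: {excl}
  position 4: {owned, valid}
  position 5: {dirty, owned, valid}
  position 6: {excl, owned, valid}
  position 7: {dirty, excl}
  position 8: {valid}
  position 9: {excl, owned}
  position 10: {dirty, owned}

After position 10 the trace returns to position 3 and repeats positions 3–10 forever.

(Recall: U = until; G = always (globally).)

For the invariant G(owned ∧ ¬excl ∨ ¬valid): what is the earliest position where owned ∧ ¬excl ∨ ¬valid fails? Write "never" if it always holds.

6

Check owned ∧ ¬excl ∨ ¬valid at each position in order: 0 ✓, 1 ✓, 2 ✓, 3 ✓, 4 ✓, 5 ✓.
At position 6 the labels are {excl, owned, valid}, so owned ∧ ¬excl ∨ ¬valid is false there. This is the first violation.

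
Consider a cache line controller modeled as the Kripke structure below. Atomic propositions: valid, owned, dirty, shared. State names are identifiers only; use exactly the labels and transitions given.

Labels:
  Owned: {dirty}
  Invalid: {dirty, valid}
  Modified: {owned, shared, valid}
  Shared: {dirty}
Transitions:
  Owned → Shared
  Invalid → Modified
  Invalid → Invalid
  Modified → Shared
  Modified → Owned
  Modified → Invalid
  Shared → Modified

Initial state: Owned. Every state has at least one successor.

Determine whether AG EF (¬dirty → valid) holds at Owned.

Yes

States satisfying EF (¬dirty → valid): {Owned, Invalid, Modified, Shared}.
States satisfying AG EF (¬dirty → valid): {Owned, Invalid, Modified, Shared}.
Every state reachable from Owned satisfies EF (¬dirty → valid).
Owned ∈ Sat(AG EF (¬dirty → valid)).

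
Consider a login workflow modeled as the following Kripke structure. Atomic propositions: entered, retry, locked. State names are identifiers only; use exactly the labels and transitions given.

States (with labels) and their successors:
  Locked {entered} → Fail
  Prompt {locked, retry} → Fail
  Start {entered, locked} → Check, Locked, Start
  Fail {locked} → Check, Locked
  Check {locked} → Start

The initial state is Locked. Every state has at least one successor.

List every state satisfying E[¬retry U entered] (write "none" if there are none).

States satisfying ¬retry: {Locked, Start, Fail, Check}.
States satisfying entered: {Locked, Start}.
States satisfying E[¬retry U entered]: {Locked, Start, Fail, Check}.

{Locked, Start, Fail, Check}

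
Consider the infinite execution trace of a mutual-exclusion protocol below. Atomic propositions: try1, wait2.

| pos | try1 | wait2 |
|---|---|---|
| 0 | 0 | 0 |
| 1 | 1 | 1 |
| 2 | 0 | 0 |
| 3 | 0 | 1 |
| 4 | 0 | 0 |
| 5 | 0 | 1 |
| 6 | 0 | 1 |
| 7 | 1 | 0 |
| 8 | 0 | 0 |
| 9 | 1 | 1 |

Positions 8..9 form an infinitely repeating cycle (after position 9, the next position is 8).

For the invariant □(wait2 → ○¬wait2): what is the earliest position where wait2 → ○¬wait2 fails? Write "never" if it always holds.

5

Check wait2 → ○¬wait2 at each position in order: 0 ✓, 1 ✓, 2 ✓, 3 ✓, 4 ✓.
At position 5 the labels are {wait2} and the next position 6 has {wait2}, so wait2 → ○¬wait2 is false there. This is the first violation.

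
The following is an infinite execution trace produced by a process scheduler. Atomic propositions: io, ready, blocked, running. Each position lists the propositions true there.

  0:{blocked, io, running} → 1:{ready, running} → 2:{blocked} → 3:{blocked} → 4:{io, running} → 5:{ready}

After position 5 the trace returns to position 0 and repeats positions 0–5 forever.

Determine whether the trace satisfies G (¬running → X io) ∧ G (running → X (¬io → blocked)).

Does not hold

¬running → X io must hold at every position from 0 onward. It fails at position 2, so G (¬running → X io) is false.
Positions where ¬running holds: 2, 3, 5.
Check X io at each: 2→fails, 3→ok, 5→ok.
running → X (¬io → blocked) must hold at every position from 0 onward. It fails at position 0, so G (running → X (¬io → blocked)) is false.
Positions where running holds: 0, 1, 4.
Check X (¬io → blocked) at each: 0→fails, 1→ok, 4→fails.
At position 0: G (¬running → X io) is false; G (running → X (¬io → blocked)) is false; so G (¬running → X io) ∧ G (running → X (¬io → blocked)) is false.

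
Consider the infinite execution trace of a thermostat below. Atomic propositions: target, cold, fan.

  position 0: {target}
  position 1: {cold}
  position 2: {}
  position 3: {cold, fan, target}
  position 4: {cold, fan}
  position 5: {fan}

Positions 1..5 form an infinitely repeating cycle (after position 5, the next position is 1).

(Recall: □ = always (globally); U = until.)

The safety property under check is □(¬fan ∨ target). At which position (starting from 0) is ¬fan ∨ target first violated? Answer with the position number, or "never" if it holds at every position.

Check ¬fan ∨ target at each position in order: 0 ✓, 1 ✓, 2 ✓, 3 ✓.
At position 4 the labels are {cold, fan}, so ¬fan ∨ target is false there. This is the first violation.

4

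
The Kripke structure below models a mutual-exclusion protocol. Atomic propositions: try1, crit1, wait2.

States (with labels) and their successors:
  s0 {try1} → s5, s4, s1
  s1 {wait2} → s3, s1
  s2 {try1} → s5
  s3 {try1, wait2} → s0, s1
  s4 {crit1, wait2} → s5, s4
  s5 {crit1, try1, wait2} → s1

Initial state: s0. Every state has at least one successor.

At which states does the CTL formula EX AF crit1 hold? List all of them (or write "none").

{s0, s2, s4}

States satisfying AF crit1: {s2, s4, s5}.
States satisfying EX AF crit1: {s0, s2, s4}.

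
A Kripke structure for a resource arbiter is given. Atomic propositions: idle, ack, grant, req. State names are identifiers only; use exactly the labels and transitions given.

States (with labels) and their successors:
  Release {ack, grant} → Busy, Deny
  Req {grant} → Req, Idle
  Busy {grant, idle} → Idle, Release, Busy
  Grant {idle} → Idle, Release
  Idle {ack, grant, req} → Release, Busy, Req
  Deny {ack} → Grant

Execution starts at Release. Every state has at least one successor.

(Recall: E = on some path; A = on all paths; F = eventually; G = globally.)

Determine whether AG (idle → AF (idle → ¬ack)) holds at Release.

States satisfying idle → AF (idle → ¬ack): {Release, Req, Busy, Grant, Idle, Deny}.
States satisfying AG (idle → AF (idle → ¬ack)): {Release, Req, Busy, Grant, Idle, Deny}.
Every state reachable from Release satisfies idle → AF (idle → ¬ack).
Release ∈ Sat(AG (idle → AF (idle → ¬ack))).

Holds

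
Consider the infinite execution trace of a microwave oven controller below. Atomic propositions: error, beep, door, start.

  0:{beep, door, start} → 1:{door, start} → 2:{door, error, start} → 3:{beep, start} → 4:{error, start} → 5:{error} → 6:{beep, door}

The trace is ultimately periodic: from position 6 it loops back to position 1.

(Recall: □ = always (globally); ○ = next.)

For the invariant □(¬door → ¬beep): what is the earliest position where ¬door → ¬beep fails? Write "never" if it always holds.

3

Check ¬door → ¬beep at each position in order: 0 ✓, 1 ✓, 2 ✓.
At position 3 the labels are {beep, start}, so ¬door → ¬beep is false there. This is the first violation.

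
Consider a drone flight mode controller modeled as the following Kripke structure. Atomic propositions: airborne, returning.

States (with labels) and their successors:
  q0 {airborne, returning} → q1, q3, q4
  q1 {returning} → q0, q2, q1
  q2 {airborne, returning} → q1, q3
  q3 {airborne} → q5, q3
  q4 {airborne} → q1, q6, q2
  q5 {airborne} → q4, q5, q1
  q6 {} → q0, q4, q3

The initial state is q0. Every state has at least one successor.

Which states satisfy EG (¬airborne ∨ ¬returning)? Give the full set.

States satisfying ¬airborne ∨ ¬returning: {q1, q3, q4, q5, q6}.
States satisfying EG (¬airborne ∨ ¬returning): {q1, q3, q4, q5, q6}.

{q1, q3, q4, q5, q6}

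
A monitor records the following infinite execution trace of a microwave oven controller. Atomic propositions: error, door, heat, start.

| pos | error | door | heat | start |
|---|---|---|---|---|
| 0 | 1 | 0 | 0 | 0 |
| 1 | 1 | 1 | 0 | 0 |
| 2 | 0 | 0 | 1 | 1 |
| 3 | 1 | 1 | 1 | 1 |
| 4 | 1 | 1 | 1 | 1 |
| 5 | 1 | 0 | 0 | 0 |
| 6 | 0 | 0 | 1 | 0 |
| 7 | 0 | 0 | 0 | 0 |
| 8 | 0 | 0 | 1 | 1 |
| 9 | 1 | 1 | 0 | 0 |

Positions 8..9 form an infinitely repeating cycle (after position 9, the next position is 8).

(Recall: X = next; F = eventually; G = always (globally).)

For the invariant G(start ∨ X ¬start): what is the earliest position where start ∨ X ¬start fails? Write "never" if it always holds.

Check start ∨ X ¬start at each position in order: 0 ✓.
At position 1 the labels are {door, error} and the next position 2 has {heat, start}, so start ∨ X ¬start is false there. This is the first violation.

1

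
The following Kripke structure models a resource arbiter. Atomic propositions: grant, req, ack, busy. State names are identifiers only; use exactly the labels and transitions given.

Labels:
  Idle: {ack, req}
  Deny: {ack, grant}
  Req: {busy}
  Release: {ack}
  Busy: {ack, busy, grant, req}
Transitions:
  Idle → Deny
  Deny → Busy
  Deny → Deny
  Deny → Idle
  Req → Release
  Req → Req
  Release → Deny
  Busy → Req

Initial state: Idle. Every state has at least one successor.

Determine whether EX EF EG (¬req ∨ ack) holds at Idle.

States satisfying EF EG (¬req ∨ ack): {Idle, Deny, Req, Release, Busy}.
States satisfying EX EF EG (¬req ∨ ack): {Idle, Deny, Req, Release, Busy}.
Idle ∈ Sat(EX EF EG (¬req ∨ ack)).

Satisfied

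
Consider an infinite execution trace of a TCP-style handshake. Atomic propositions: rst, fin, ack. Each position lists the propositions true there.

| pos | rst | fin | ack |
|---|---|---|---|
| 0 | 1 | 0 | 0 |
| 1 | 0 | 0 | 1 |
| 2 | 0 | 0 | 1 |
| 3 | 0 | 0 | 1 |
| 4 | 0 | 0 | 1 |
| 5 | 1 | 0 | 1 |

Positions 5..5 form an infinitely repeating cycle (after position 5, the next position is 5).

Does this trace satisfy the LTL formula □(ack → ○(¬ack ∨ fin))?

ack → ○(¬ack ∨ fin) must hold at every position from 0 onward. It fails at position 1, so □(ack → ○(¬ack ∨ fin)) is false.
Positions where ack holds: 1, 2, 3, 4, 5.
Check ○(¬ack ∨ fin) at each: 1→fails, 2→fails, 3→fails, 4→fails, 5→fails.

Does not hold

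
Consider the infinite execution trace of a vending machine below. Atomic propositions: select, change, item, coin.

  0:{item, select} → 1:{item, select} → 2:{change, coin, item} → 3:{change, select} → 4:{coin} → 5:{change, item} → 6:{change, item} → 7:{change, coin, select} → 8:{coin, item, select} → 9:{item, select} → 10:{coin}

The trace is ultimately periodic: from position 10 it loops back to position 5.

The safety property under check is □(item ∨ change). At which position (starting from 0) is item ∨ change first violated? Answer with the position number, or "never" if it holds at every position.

Check item ∨ change at each position in order: 0 ✓, 1 ✓, 2 ✓, 3 ✓.
At position 4 the labels are {coin}, so item ∨ change is false there. This is the first violation.

4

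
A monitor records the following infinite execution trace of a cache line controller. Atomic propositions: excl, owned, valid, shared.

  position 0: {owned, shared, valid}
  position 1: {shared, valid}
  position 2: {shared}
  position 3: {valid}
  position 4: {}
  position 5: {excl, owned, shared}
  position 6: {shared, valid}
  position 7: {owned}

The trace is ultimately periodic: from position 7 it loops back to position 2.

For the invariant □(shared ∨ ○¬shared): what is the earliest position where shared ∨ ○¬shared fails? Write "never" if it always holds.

4

Check shared ∨ ○¬shared at each position in order: 0 ✓, 1 ✓, 2 ✓, 3 ✓.
At position 4 the labels are {} and the next position 5 has {excl, owned, shared}, so shared ∨ ○¬shared is false there. This is the first violation.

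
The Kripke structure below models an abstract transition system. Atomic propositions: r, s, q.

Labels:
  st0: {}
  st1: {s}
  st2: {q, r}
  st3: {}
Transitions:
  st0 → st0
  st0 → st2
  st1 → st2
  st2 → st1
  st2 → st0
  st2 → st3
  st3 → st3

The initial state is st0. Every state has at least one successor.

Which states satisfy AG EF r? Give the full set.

none

States satisfying EF r: {st0, st1, st2}.
States satisfying AG EF r: ∅.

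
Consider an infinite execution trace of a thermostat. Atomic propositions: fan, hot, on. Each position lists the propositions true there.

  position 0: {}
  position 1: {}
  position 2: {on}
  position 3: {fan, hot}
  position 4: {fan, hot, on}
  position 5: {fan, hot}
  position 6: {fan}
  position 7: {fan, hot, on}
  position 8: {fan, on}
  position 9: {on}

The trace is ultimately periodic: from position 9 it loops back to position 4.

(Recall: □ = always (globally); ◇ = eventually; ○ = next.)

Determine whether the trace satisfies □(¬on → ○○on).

No

¬on → ○○on must hold at every position from 0 onward. It fails at position 1, so □(¬on → ○○on) is false.
Positions where ¬on holds: 0, 1, 3, 5, 6.
Check ○○on at each: 0→ok, 1→fails, 3→fails, 5→ok, 6→ok.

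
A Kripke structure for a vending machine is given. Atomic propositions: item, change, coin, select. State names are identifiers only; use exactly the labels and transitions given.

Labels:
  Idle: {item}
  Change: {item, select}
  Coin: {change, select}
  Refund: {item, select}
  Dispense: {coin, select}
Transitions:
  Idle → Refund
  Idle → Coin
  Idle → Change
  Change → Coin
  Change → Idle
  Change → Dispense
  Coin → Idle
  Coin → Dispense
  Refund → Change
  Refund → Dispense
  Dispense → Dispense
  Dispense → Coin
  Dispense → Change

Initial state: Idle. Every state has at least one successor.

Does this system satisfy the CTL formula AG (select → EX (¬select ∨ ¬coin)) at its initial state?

States satisfying select → EX (¬select ∨ ¬coin): {Idle, Change, Coin, Refund, Dispense}.
States satisfying AG (select → EX (¬select ∨ ¬coin)): {Idle, Change, Coin, Refund, Dispense}.
Every state reachable from Idle satisfies select → EX (¬select ∨ ¬coin).
Idle ∈ Sat(AG (select → EX (¬select ∨ ¬coin))).

Yes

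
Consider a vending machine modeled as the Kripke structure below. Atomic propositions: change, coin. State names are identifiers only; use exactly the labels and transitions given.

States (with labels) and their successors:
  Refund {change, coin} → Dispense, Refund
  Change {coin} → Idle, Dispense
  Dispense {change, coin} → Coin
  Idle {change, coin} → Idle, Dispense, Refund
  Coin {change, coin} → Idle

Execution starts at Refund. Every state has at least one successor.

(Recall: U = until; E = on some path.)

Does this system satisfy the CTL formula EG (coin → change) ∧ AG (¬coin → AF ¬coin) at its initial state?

Satisfied

States satisfying coin → change: {Refund, Dispense, Idle, Coin}.
States satisfying EG (coin → change): {Refund, Dispense, Idle, Coin}.
States satisfying ¬coin → AF ¬coin: {Refund, Change, Dispense, Idle, Coin}.
States satisfying AG (¬coin → AF ¬coin): {Refund, Change, Dispense, Idle, Coin}.
States satisfying EG (coin → change) ∧ AG (¬coin → AF ¬coin): {Refund, Dispense, Idle, Coin}.
Refund ∈ Sat(EG (coin → change) ∧ AG (¬coin → AF ¬coin)).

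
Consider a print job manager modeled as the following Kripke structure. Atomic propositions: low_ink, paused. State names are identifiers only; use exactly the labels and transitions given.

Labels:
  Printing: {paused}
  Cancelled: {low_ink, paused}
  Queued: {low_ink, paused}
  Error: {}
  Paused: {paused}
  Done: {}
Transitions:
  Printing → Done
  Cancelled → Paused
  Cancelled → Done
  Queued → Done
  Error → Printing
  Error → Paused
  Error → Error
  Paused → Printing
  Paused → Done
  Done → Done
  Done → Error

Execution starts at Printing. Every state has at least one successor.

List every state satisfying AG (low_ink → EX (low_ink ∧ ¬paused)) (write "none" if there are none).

States satisfying low_ink → EX (low_ink ∧ ¬paused): {Printing, Error, Paused, Done}.
States satisfying AG (low_ink → EX (low_ink ∧ ¬paused)): {Printing, Error, Paused, Done}.

{Printing, Error, Paused, Done}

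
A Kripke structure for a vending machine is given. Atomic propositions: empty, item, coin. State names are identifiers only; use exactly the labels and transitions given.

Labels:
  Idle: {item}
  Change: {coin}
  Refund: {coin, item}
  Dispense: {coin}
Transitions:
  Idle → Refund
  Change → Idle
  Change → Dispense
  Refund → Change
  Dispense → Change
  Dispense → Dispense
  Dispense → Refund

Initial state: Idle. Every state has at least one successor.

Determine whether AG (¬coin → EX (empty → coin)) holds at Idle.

Yes

States satisfying ¬coin → EX (empty → coin): {Idle, Change, Refund, Dispense}.
States satisfying AG (¬coin → EX (empty → coin)): {Idle, Change, Refund, Dispense}.
Every state reachable from Idle satisfies ¬coin → EX (empty → coin).
Idle ∈ Sat(AG (¬coin → EX (empty → coin))).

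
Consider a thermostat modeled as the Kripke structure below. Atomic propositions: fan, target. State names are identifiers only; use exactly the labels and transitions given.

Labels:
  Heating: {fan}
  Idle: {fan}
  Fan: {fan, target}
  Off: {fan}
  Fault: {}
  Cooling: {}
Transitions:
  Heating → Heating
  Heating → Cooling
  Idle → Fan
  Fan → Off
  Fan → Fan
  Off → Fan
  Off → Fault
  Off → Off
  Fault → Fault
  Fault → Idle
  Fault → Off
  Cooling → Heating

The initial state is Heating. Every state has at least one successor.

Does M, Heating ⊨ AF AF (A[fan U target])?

States satisfying AF (A[fan U target]): {Idle, Fan}.
States satisfying AF AF (A[fan U target]): {Idle, Fan}.
There is a path from Heating along which AF (A[fan U target]) never holds.
Heating ∉ Sat(AF AF (A[fan U target])).

Does not hold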